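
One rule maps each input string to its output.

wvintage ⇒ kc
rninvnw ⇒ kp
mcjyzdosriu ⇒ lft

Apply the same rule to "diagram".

The pattern: keep one character in every 3, starting at position 3 (positions 3rd, 6th, 9th, ...), then shift every letter 2 places forward in the alphabet (wrapping around).
Working it through for "diagram": intermediate "aa", final "cc".

cc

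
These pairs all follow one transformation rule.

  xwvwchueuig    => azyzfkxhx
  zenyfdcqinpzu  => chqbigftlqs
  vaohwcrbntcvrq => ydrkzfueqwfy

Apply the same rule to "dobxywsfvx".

greabzvi

The transformation: delete the last 2 characters, then shift every letter 3 places forward in the alphabet (wrapping around).
For "dobxywsfvx", step one produces "dobxywsf"; step two turns that into "greabzvi".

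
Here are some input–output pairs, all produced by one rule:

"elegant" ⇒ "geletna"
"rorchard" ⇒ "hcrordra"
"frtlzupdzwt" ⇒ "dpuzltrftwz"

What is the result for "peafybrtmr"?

rbyfaeprmt

Looking at the pairs, the operation is to reverse the string, then move the first 3 characters to the end (rotate left by 3).
"peafybrtmr" → "rmtrbyfaep" → "rbyfaeprmt".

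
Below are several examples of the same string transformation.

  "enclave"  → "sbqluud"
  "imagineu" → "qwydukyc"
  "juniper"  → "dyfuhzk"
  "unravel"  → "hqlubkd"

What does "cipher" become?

In each case the input is transformed by: move the first 2 characters to the end (rotate left by 2), then shift every letter 10 places backward in the alphabet (wrapping around).
For "cipher", step one produces "pherci"; step two turns that into "fxuhsy".

fxuhsy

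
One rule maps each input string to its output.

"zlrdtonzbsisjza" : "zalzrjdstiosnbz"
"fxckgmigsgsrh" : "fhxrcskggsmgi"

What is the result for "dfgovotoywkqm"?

In each case the input is transformed by: take characters alternately from the front and the back (1st, last, 2nd, 2nd-last, ...).
For "dfgovotoywkqm" the result is "dmfqgkowvyoot".

dmfqgkowvyoot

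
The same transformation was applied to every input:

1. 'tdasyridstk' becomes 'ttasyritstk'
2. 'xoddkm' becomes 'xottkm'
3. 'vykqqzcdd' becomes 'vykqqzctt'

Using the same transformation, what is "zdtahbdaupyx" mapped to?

zttahbtaupyx

Rule — replace every "d" with "t".
Applying that to "zdtahbdaupyx" gives "zttahbtaupyx".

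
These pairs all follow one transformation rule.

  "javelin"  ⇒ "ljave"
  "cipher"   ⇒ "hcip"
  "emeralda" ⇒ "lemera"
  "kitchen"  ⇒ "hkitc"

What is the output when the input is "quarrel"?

The pattern: delete the last 2 characters, then move the last character to the front.
For "quarrel", step one produces "quarr"; step two turns that into "rquar".
(Check on "javelin": → "javel" → "ljave" ✓)

rquar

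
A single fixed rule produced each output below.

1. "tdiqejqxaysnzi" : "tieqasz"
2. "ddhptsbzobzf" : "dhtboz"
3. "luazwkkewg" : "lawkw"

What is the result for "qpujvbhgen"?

Looking at the pairs, the operation is to keep every other character starting from the first (positions 1st, 3rd, 5th, ...).
On "qpujvbhgen" that produces "quvhe".

quvhe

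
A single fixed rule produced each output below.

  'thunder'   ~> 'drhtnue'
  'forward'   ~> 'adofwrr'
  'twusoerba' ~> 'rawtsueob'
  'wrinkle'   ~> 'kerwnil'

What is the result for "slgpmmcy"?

The pattern: swap each adjacent pair of characters (1↔2, 3↔4, ...), then move the last 2 characters to the front (rotate right by 2).
For "slgpmmcy", step one produces "lspgmmyc"; step two turns that into "yclspgmm".

yclspgmm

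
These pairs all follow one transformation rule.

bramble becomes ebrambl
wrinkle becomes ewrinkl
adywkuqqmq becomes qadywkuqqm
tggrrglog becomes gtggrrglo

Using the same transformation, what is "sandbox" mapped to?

xsandbo

Looking at the pairs, the operation is to move the last character to the front.
Applying that to "sandbox" gives "xsandbo".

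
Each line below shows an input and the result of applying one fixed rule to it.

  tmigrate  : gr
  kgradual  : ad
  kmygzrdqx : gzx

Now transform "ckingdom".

Each output is the input with this applied: swap each adjacent pair of characters (1↔2, 3↔4, ...), then keep one character in every 3, starting at position 3 (positions 3rd, 6th, 9th, ...).
For "ckingdom" the result is "ng".

ng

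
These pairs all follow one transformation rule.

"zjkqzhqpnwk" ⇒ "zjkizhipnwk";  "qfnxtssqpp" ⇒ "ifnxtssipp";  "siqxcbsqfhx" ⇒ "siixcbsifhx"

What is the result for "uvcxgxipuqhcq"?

uvcxgxipuihci

In each case the input is transformed by: replace every "q" with "i".
"uvcxgxipuqhcq" → "uvcxgxipuihci".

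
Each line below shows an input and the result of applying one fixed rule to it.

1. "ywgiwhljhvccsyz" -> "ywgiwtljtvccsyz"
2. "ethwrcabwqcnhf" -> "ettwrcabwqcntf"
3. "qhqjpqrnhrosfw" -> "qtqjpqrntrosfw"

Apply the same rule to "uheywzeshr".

uteywzestr

The rule is to replace every "h" with "t".
So "uheywzeshr" becomes "uteywzestr".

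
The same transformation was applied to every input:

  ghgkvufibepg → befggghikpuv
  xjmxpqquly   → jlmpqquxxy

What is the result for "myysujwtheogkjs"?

eghjjkmosstuwyy

What's happening: sort the characters into alphabetical order.
So "myysujwtheogkjs" becomes "eghjjkmosstuwyy".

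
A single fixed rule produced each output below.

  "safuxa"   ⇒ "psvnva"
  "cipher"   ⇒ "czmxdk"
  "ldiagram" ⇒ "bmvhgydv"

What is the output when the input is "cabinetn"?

Looking at the pairs, the operation is to swap the front and back halves of the string, then shift every letter 5 places backward in the alphabet (wrapping around).
"cabinetn" → "izoixvwd".

izoixvwd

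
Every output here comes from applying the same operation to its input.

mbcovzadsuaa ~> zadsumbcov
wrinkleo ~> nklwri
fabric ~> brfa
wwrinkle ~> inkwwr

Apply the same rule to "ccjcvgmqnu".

vgmqccjc

What's happening: delete the last 2 characters, then swap the front and back halves of the string.
Working it through for "ccjcvgmqnu": intermediate "ccjcvgmq", final "vgmqccjc".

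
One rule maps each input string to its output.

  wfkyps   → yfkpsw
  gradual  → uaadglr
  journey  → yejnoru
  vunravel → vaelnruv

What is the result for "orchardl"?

racdhlor

Looking at the pairs, the operation is to sort the characters into alphabetical order, then move the last character to the front.
For "orchardl", step one produces "acdhlorr"; step two turns that into "racdhlor".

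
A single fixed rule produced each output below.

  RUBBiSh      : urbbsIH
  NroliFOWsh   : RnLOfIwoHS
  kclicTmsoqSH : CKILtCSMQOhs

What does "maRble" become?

AMBrEL

Looking at the pairs, the operation is to swap each adjacent pair of characters (1↔2, 3↔4, ...), then flip the case of every letter.
Starting from "maRble": after the first operation, "ambRel"; after the second, "AMBrEL".
(Check on "kclicTmsoqSH": → "ckilTcsmqoHS" → "CKILtCSMQOhs" ✓)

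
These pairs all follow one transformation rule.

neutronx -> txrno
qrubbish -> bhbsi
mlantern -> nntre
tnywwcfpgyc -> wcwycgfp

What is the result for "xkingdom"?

The transformation: delete the first 3 characters, then take characters alternately from the front and the back (1st, last, 2nd, 2nd-last, ...).
On "xkingdom": the first step gives "ngdom", and the second then gives "nmgod".

nmgod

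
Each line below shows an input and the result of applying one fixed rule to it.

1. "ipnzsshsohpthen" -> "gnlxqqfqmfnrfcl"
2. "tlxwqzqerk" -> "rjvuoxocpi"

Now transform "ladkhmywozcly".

jybifkwumxajw

The transformation: shift every letter 2 places backward in the alphabet (wrapping around).
On "ladkhmywozcly" that produces "jybifkwumxajw".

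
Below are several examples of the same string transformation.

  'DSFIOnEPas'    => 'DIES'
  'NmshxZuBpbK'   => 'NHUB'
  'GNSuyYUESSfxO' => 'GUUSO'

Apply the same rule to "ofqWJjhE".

What's happening: keep one character in every 3, starting at position 1 (positions 1st, 4th, 7th, ...), then convert every letter to uppercase.
Applying both steps to "ofqWJjhE": "oWh", then "OWH".
(Check on "NmshxZuBpbK": → "Nhub" → "NHUB" ✓)

OWH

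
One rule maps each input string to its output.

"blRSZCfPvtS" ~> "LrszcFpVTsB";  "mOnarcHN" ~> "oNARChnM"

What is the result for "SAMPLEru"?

ampleRUs

Looking at the pairs, the operation is to flip the case of every letter, then move the first character to the end.
Applying both steps to "SAMPLEru": "sampleRU", then "ampleRUs".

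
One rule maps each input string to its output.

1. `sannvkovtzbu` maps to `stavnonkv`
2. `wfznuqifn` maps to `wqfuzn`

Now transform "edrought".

Each output is the input with this applied: delete the last 3 characters, then take characters alternately from the front and the back (1st, last, 2nd, 2nd-last, ...).
On "edrought": the first step gives "edrou", and the second then gives "eudor".

eudor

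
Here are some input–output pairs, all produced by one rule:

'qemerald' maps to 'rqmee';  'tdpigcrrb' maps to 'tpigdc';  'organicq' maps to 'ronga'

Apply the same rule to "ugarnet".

The transformation: delete the last 3 characters, then sort the characters into reverse alphabetical order.
Applying both steps to "ugarnet": "ugar", then "urga".

urga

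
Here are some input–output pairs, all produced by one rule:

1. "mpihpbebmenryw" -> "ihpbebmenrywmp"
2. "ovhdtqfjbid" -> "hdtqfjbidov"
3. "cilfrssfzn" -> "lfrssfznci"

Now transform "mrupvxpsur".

upvxpsurmr

The transformation: move the first 2 characters to the end (rotate left by 2).
"mrupvxpsur" → "upvxpsurmr".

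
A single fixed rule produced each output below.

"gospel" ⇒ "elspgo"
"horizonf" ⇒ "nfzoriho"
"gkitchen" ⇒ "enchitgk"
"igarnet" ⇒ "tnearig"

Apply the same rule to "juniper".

Each output is the input with this applied: swap each adjacent pair of characters (1↔2, 3↔4, ...), then reverse the string.
For "juniper" the result is "rpeniju".

rpeniju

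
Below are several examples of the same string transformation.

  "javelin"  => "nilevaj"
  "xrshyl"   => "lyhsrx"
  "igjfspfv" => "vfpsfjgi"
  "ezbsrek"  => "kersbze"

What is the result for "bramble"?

Each output is the input with this applied: reverse the string.
On "bramble" that produces "elbmarb".

elbmarb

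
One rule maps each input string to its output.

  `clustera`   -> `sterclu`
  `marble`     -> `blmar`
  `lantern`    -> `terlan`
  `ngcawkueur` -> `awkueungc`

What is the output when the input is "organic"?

aniorg

Each output is the input with this applied: delete the last character, then move the first 3 characters to the end (rotate left by 3).
For "organic", step one produces "organi"; step two turns that into "aniorg".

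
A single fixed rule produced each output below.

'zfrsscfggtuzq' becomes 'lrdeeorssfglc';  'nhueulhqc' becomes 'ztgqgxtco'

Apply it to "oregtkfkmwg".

adqsfwrwyis

What's happening: shift every letter 12 places forward in the alphabet (wrapping around).
"oregtkfkmwg" → "adqsfwrwyis".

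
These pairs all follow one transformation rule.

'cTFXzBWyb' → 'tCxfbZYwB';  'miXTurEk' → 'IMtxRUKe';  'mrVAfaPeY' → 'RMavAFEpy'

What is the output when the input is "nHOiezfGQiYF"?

hNIoZEgFIqfy

The pattern: flip the case of every letter, then swap each adjacent pair of characters (1↔2, 3↔4, ...).
Applying that to "nHOiezfGQiYF" gives "hNIoZEgFIqfy".
(Check on "miXTurEk": → "MIxtUReK" → "IMtxRUKe" ✓)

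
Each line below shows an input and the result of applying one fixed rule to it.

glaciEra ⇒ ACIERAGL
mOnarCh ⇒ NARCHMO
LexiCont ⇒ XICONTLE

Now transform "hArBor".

Looking at the pairs, the operation is to move the first 2 characters to the end (rotate left by 2), then convert every letter to uppercase.
"hArBor" → "rBorhA" → "RBORHA".

RBORHA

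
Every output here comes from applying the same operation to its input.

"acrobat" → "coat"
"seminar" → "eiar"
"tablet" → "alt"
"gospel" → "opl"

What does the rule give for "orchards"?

rhrs

Looking at the pairs, the operation is to swap each adjacent pair of characters (1↔2, 3↔4, ...), then keep every other character starting from the first (positions 1st, 3rd, 5th, ...).
Starting from "orchards": after the first operation, "rohcrasd"; after the second, "rhrs".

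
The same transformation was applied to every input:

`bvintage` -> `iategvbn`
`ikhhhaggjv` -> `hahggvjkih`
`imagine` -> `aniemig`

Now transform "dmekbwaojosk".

In each case the input is transformed by: swap each adjacent pair of characters (1↔2, 3↔4, ...), then move the first 3 characters to the end (rotate left by 3).
For "dmekbwaojosk" the result is "ewboaojksmdk".

ewboaojksmdk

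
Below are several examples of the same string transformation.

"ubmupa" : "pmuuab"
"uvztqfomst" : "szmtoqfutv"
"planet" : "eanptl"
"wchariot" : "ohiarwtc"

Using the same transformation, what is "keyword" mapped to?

The rule is to take characters alternately from the front and the back (1st, last, 2nd, 2nd-last, ...), then move the first 3 characters to the end (rotate left by 3).
Doing the same to "keyword": "ryowkde".

ryowkde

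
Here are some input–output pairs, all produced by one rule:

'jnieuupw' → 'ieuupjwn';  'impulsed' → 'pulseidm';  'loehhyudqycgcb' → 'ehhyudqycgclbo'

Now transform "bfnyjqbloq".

What's happening: swap the first and last characters, then move the first 2 characters to the end (rotate left by 2).
"bfnyjqbloq" → "qfnyjqblob" → "nyjqblobqf".

nyjqblobqf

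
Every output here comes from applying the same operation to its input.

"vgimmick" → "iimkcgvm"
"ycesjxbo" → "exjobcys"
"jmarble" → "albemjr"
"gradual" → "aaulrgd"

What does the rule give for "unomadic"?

odacinum

The transformation: swap each adjacent pair of characters (1↔2, 3↔4, ...), then move the first 3 characters to the end (rotate left by 3).
Working it through for "unomadic": intermediate "numodaci", final "odacinum".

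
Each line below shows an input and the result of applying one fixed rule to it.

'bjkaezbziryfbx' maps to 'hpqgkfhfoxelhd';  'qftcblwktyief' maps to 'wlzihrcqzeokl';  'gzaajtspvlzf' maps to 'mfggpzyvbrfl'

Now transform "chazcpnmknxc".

What's happening: shift every letter 6 places forward in the alphabet (wrapping around).
On "chazcpnmknxc" that produces "ingfivtsqtdi".

ingfivtsqtdi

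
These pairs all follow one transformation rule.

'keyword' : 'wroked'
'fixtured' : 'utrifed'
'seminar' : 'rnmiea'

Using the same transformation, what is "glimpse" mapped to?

In each case the input is transformed by: sort the characters into reverse alphabetical order, then delete the first character.
Applying both steps to "glimpse": "spmlige", then "pmlige".

pmlige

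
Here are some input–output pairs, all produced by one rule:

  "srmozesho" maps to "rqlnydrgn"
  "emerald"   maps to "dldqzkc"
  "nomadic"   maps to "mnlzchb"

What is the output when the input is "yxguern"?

xwftdqm

In each case the input is transformed by: shift every letter 1 place backward in the alphabet (wrapping around).
So "yxguern" becomes "xwftdqm".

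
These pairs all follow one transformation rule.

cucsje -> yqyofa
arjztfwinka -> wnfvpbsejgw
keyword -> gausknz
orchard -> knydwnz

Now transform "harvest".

The rule is to shift every letter 4 places backward in the alphabet (wrapping around).
For "harvest" the result is "dwnraop".

dwnraop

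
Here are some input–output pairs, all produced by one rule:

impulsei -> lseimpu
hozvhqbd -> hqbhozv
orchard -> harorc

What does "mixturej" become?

Each output is the input with this applied: delete the last character, then move the last 3 characters to the front (rotate right by 3).
Starting from "mixturej": after the first operation, "mixture"; after the second, "uremixt".

uremixt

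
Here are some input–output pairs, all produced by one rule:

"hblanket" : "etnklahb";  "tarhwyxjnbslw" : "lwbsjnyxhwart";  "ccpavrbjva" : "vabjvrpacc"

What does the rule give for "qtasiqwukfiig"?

The rule is to reverse the string, then swap each adjacent pair of characters (1↔2, 3↔4, ...).
Working it through for "qtasiqwukfiig": intermediate "giifkuwqisatq", final "igfiukqwsitaq".
(Check on "ccpavrbjva": → "avjbrvapcc" → "vabjvrpacc" ✓)

igfiukqwsitaq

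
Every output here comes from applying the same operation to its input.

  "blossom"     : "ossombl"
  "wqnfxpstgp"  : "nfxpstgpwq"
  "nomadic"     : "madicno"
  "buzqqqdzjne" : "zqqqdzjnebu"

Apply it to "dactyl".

In each case the input is transformed by: move the first 2 characters to the end (rotate left by 2).
Doing the same to "dactyl": "ctylda".

ctylda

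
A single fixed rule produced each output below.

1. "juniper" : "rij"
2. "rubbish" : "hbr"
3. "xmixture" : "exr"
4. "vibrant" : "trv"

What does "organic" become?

cao

Rule — swap the first and last characters, then keep one character in every 3, starting at position 1 (positions 1st, 4th, 7th, ...).
On "organic": the first step gives "crganio", and the second then gives "cao".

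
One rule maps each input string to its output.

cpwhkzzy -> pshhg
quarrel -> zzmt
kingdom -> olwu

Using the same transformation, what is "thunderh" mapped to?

Rule — shift every letter 8 places forward in the alphabet (wrapping around), then delete the first 3 characters.
Applying both steps to "thunderh": "bpcvlmzp", then "vlmzp".

vlmzp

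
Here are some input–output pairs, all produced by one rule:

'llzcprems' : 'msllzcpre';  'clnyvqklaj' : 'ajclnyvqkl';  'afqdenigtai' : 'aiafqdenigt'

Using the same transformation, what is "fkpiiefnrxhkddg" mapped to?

Rule — move the last 2 characters to the front (rotate right by 2).
"fkpiiefnrxhkddg" → "dgfkpiiefnrxhkd".

dgfkpiiefnrxhkd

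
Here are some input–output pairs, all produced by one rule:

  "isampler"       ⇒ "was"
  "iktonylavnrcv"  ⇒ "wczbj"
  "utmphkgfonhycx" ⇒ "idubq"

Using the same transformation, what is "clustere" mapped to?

qgf

What's happening: keep one character in every 3, starting at position 1 (positions 1st, 4th, 7th, ...), then shift every letter 12 places backward in the alphabet (wrapping around).
"clustere" → "csr" → "qgf".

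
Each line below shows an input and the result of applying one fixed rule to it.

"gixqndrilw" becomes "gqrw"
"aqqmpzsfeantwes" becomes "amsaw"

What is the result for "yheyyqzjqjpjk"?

yyzjk

In each case the input is transformed by: keep one character in every 3, starting at position 1 (positions 1st, 4th, 7th, ...).
Applying that to "yheyyqzjqjpjk" gives "yyzjk".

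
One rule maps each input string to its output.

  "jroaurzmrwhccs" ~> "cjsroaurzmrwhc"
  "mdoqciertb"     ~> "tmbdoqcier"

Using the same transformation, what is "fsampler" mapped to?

efrsampl

The rule is to swap the first and last characters, then move the last 2 characters to the front (rotate right by 2).
Working it through for "fsampler": intermediate "rsamplef", final "efrsampl".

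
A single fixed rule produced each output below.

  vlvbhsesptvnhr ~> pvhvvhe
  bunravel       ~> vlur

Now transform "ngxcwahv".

Each output is the input with this applied: swap the front and back halves of the string, then keep every other character starting from the second (positions 2nd, 4th, 6th, ...).
"ngxcwahv" → "wahvngxc" → "avgc".

avgc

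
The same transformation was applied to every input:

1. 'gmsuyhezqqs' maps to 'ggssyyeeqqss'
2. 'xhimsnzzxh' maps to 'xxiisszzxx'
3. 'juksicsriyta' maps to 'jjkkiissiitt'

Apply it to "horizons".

hhrrzznn

In each case the input is transformed by: keep every other character starting from the first (positions 1st, 3rd, 5th, ...), then double every character.
Working it through for "horizons": intermediate "hrzn", final "hhrrzznn".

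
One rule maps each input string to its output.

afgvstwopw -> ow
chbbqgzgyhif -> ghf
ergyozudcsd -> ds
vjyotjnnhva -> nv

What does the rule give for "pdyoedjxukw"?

The pattern: keep every other character starting from the second (positions 2nd, 4th, 6th, ...), then delete the first 3 characters.
"pdyoedjxukw" → "xk".

xk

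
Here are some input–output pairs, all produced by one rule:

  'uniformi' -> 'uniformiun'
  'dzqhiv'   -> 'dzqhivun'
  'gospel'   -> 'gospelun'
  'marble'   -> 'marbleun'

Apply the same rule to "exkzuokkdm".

exkzuokkdmun

Each output is the input with this applied: append "un".
Applying that to "exkzuokkdm" gives "exkzuokkdmun".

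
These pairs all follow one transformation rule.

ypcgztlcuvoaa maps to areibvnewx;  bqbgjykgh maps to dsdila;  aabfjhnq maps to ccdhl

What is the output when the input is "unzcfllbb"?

The rule is to shift every letter 2 places forward in the alphabet (wrapping around), then delete the last 3 characters.
Working it through for "unzcfllbb": intermediate "wpbehnndd", final "wpbehn".

wpbehn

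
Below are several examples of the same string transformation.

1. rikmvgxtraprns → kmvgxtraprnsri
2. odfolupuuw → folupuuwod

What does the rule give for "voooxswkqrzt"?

Each output is the input with this applied: move the first 2 characters to the end (rotate left by 2).
Applying that to "voooxswkqrzt" gives "ooxswkqrztvo".

ooxswkqrztvo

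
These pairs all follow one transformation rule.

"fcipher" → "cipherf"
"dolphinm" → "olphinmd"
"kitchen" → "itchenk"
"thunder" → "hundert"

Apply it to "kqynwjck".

What's happening: move the first character to the end.
"kqynwjck" → "qynwjckk".

qynwjckk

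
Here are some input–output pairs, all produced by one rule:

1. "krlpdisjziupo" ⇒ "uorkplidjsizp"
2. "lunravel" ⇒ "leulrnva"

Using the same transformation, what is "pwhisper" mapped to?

In each case the input is transformed by: swap each adjacent pair of characters (1↔2, 3↔4, ...), then move the last 2 characters to the front (rotate right by 2).
Working it through for "pwhisper": intermediate "wpihpsre", final "rewpihps".
(Check on "krlpdisjziupo": → "rkplidjsizpuo" → "uorkplidjsizp" ✓)

rewpihps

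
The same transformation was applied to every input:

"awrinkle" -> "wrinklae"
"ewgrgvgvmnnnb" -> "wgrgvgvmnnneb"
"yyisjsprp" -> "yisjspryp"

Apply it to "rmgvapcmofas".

mgvapcmofars

The rule is to swap the first and last characters, then move the first character to the end.
Starting from "rmgvapcmofas": after the first operation, "smgvapcmofar"; after the second, "mgvapcmofars".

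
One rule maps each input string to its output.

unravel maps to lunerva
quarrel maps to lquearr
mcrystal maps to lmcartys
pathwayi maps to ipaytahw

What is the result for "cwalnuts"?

scwtauln

Each output is the input with this applied: swap the first and last characters, then take characters alternately from the front and the back (1st, last, 2nd, 2nd-last, ...).
Working it through for "cwalnuts": intermediate "swalnutc", final "scwtauln".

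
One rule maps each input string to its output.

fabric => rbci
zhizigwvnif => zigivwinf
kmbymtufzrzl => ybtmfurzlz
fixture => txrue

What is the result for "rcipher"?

Rule — delete the first 2 characters, then swap each adjacent pair of characters (1↔2, 3↔4, ...).
For "rcipher", step one produces "ipher"; step two turns that into "piehr".

piehr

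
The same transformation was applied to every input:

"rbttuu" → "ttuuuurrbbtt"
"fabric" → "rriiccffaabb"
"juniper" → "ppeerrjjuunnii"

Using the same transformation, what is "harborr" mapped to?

oorrrrhhaarrbb

The pattern: move the last 3 characters to the front (rotate right by 3), then double every character.
Applying that to "harborr" gives "oorrrrhhaarrbb".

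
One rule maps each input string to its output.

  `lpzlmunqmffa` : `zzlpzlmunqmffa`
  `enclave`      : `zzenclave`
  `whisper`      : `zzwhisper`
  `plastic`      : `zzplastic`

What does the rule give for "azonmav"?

zzazonmav

Rule — prepend "zz".
"azonmav" → "zzazonmav".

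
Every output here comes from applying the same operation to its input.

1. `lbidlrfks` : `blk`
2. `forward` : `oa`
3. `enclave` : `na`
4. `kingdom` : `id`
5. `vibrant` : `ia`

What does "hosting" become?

oi

The pattern: keep one character in every 3, starting at position 2 (positions 2nd, 5th, 8th, ...).
Doing the same to "hosting": "oi".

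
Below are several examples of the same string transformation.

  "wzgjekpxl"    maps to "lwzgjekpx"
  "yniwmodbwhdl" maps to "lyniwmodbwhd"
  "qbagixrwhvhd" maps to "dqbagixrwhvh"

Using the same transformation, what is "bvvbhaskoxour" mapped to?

Each output is the input with this applied: move the last character to the front.
On "bvvbhaskoxour" that produces "rbvvbhaskoxou".

rbvvbhaskoxou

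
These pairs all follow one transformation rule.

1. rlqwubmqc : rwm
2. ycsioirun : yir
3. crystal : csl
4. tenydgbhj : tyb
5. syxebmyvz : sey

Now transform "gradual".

In each case the input is transformed by: keep one character in every 3, starting at position 1 (positions 1st, 4th, 7th, ...).
"gradual" → "gdl".

gdl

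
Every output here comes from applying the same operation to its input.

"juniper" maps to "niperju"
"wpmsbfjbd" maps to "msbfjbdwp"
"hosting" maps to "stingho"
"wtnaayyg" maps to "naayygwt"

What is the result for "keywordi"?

Each output is the input with this applied: move the first 2 characters to the end (rotate left by 2).
So "keywordi" becomes "ywordike".

ywordike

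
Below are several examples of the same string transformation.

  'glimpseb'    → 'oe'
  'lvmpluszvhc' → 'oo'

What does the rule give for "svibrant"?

eu

The rule is to shift every letter 3 places forward in the alphabet (wrapping around), then keep only the vowels.
Working it through for "svibrant": intermediate "vyleudqw", final "eu".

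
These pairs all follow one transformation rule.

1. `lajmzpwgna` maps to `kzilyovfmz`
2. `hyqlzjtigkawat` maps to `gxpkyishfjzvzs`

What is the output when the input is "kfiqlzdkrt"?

jehpkycjqs

The pattern: shift every letter 1 place backward in the alphabet (wrapping around).
On "kfiqlzdkrt" that produces "jehpkycjqs".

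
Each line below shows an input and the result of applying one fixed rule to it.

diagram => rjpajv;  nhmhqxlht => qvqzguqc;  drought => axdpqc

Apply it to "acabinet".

The rule is to delete the first character, then shift every letter 9 places forward in the alphabet (wrapping around).
Starting from "acabinet": after the first operation, "cabinet"; after the second, "ljkrwnc".

ljkrwnc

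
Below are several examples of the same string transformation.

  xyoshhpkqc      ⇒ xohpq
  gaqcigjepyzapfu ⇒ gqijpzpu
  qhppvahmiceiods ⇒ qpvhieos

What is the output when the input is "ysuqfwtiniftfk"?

What's happening: keep every other character starting from the first (positions 1st, 3rd, 5th, ...).
So "ysuqfwtiniftfk" becomes "yuftnff".

yuftnff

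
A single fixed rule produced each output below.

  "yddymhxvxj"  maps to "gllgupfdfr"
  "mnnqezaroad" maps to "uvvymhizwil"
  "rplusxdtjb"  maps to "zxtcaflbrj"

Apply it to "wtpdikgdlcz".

Looking at the pairs, the operation is to shift every letter 8 places forward in the alphabet (wrapping around).
"wtpdikgdlcz" → "ebxlqsoltkh".

ebxlqsoltkh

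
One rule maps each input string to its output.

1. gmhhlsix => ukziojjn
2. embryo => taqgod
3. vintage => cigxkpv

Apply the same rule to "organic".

pkeqtic

In each case the input is transformed by: move the last 3 characters to the front (rotate right by 3), then shift every letter 2 places forward in the alphabet (wrapping around).
"organic" → "nicorga" → "pkeqtic".
(Check on "gmhhlsix": → "sixgmhhl" → "ukziojjn" ✓)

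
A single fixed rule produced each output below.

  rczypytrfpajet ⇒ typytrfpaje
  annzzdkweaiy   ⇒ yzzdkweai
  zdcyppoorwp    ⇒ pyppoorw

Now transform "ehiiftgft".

Each output is the input with this applied: delete the first 3 characters, then move the last character to the front.
For "ehiiftgft" the result is "tiftgf".

tiftgf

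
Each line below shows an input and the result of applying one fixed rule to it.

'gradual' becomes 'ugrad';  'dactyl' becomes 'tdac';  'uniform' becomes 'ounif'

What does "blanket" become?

Rule — delete the last 2 characters, then move the last character to the front.
"blanket" → "blank" → "kblan".

kblan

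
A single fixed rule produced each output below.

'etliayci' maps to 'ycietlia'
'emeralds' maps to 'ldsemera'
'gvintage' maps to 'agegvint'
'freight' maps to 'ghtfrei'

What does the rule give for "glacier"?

The rule is to move the last 3 characters to the front (rotate right by 3).
"glacier" → "ierglac".

ierglac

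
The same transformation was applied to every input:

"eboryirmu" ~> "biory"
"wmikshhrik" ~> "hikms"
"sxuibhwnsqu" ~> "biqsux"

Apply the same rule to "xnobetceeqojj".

beejoqx

The transformation: sort the characters into alphabetical order, then keep every other character starting from the first (positions 1st, 3rd, 5th, ...).
Starting from "xnobetceeqojj": after the first operation, "bceeejjnooqtx"; after the second, "beejoqx".
(Check on "sxuibhwnsqu": → "bhinqssuuwx" → "biqsux" ✓)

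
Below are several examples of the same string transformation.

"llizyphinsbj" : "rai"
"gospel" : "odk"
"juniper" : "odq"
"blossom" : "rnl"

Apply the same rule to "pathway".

vzx

The transformation: shift every letter 1 place backward in the alphabet (wrapping around), then keep only the last 3 characters.
Starting from "pathway": after the first operation, "ozsgvzx"; after the second, "vzx".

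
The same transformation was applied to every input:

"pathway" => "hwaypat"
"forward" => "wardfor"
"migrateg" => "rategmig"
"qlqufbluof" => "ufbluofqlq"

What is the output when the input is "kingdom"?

gdomkin

What's happening: move the first 3 characters to the end (rotate left by 3).
So "kingdom" becomes "gdomkin".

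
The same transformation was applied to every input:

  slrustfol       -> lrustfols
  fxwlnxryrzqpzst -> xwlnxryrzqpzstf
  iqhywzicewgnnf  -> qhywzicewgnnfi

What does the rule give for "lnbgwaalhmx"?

Each output is the input with this applied: move the first character to the end.
For "lnbgwaalhmx" the result is "nbgwaalhmxl".

nbgwaalhmxl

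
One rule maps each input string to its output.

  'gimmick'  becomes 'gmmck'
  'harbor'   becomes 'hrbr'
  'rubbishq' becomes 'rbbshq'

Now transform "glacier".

Each output is the input with this applied: remove every vowel.
For "glacier" the result is "glcr".

glcr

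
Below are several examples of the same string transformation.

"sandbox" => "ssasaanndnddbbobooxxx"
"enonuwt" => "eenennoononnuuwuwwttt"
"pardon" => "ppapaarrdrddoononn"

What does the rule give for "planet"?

In each case the input is transformed by: repeat every character 3 times, then swap each adjacent pair of characters (1↔2, 3↔4, ...).
Starting from "planet": after the first operation, "ppplllaaannneeettt"; after the second, "pplpllaananneetett".

pplpllaananneetett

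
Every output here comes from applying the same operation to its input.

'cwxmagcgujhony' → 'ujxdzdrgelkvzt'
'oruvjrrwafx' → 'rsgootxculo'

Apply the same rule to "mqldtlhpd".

iaqiemajn

In each case the input is transformed by: shift every letter 3 places backward in the alphabet (wrapping around), then move the first 2 characters to the end (rotate left by 2).
On "mqldtlhpd": the first step gives "jniaqiema", and the second then gives "iaqiemajn".
(Check on "cwxmagcgujhony": → "ztujxdzdrgelkv" → "ujxdzdrgelkvzt" ✓)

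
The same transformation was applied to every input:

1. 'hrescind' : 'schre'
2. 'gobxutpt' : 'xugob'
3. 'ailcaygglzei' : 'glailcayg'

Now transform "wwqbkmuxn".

What's happening: delete the last 3 characters, then move the last 2 characters to the front (rotate right by 2).
Starting from "wwqbkmuxn": after the first operation, "wwqbkm"; after the second, "kmwwqb".
(Check on "hrescind": → "hresc" → "schre" ✓)

kmwwqb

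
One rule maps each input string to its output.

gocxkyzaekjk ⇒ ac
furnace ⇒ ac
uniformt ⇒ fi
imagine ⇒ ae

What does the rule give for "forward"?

Looking at the pairs, the operation is to sort the characters into alphabetical order, then keep only the first 2 characters.
Applying both steps to "forward": "adforrw", then "ad".

ad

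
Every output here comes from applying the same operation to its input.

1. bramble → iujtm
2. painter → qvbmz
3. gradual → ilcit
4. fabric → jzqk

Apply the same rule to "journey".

czvmg

The pattern: shift every letter 8 places forward in the alphabet (wrapping around), then delete the first 2 characters.
For "journey" the result is "czvmg".
(Check on "painter": → "xiqvbmz" → "qvbmz" ✓)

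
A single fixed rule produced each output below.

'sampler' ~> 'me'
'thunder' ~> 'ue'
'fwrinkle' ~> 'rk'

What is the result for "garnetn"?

rt

What's happening: keep one character in every 3, starting at position 3 (positions 3rd, 6th, 9th, ...).
Doing the same to "garnetn": "rt".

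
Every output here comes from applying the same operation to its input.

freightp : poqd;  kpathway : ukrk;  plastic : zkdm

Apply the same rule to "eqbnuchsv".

olerf

The pattern: shift every letter 10 places forward in the alphabet (wrapping around), then keep every other character starting from the first (positions 1st, 3rd, 5th, ...).
Working it through for "eqbnuchsv": intermediate "oalxemrcf", final "olerf".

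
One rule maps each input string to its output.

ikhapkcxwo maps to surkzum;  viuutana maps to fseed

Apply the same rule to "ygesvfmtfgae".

Looking at the pairs, the operation is to shift every letter 10 places forward in the alphabet (wrapping around), then delete the last 3 characters.
Applying both steps to "ygesvfmtfgae": "iqocfpwdpqko", then "iqocfpwdp".
(Check on "ikhapkcxwo": → "surkzumhgy" → "surkzum" ✓)

iqocfpwdp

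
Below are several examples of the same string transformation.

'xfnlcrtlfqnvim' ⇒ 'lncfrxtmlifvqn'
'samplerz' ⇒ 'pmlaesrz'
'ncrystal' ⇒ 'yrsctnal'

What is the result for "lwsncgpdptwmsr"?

nscwglprdspmtw

Each output is the input with this applied: move the first 3 characters to the end (rotate left by 3), then take characters alternately from the front and the back (1st, last, 2nd, 2nd-last, ...).
Applying both steps to "lwsncgpdptwmsr": "ncgpdptwmsrlws", then "nscwglprdspmtw".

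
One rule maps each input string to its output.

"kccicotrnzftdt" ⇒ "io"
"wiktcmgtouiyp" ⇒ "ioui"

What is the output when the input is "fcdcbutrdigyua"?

uiua

The pattern: keep only the vowels.
Applying that to "fcdcbutrdigyua" gives "uiua".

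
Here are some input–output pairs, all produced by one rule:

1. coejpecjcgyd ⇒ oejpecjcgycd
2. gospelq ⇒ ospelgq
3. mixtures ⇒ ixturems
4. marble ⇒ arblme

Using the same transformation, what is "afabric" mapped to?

fabriac

The pattern: swap the first and last characters, then move the first character to the end.
For "afabric", step one produces "cfabria"; step two turns that into "fabriac".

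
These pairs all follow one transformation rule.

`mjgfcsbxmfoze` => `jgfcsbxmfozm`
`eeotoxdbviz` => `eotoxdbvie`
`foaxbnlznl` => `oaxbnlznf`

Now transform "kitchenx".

itchenk

In each case the input is transformed by: delete the last character, then move the first character to the end.
"kitchenx" → "kitchen" → "itchenk".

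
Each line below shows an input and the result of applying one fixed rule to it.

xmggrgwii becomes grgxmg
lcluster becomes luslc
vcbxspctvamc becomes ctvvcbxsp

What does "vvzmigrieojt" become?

rievvzmig

Looking at the pairs, the operation is to delete the last 3 characters, then move the last 3 characters to the front (rotate right by 3).
"vvzmigrieojt" → "vvzmigrie" → "rievvzmig".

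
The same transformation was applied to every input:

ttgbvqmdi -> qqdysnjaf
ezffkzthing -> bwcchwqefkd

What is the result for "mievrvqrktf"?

jfbsosnohqc

The transformation: shift every letter 3 places backward in the alphabet (wrapping around).
"mievrvqrktf" → "jfbsosnohqc".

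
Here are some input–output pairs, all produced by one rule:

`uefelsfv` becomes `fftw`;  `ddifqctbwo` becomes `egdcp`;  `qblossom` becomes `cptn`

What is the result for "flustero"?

The pattern: keep every other character starting from the second (positions 2nd, 4th, 6th, ...), then shift every letter 1 place forward in the alphabet (wrapping around).
Working it through for "flustero": intermediate "lseo", final "mtfp".
(Check on "ddifqctbwo": → "dfcbo" → "egdcp" ✓)

mtfp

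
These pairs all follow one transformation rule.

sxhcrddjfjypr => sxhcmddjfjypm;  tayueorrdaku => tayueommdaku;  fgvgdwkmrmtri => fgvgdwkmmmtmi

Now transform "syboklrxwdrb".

syboklmxwdmb

The rule is to replace every "r" with "m".
Doing the same to "syboklrxwdrb": "syboklmxwdmb".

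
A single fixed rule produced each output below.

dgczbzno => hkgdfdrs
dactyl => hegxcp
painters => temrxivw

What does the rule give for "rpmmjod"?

The pattern: shift every letter 4 places forward in the alphabet (wrapping around).
For "rpmmjod" the result is "vtqqnsh".

vtqqnsh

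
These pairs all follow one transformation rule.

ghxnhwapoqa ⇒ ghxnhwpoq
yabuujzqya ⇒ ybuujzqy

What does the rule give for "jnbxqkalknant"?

What's happening: remove every "a".
So "jnbxqkalknant" becomes "jnbxqklknnt".

jnbxqklknnt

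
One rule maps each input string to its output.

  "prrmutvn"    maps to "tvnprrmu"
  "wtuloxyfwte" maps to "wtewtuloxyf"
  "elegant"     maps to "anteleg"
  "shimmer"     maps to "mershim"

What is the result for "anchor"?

horanc

In each case the input is transformed by: move the last 3 characters to the front (rotate right by 3).
Applying that to "anchor" gives "horanc".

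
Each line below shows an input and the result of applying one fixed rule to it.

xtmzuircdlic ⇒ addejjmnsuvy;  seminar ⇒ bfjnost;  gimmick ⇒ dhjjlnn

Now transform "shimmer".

Each output is the input with this applied: shift every letter 1 place forward in the alphabet (wrapping around), then sort the characters into alphabetical order.
On "shimmer": the first step gives "tijnnfs", and the second then gives "fijnnst".

fijnnst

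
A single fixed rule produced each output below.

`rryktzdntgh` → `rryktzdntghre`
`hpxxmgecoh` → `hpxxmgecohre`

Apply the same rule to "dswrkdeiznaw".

Looking at the pairs, the operation is to append "re".
On "dswrkdeiznaw" that produces "dswrkdeiznawre".

dswrkdeiznawre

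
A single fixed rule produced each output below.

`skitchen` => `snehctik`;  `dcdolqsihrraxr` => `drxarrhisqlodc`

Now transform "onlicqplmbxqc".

ocqxbmlpqciln

In each case the input is transformed by: move the first character to the end, then reverse the string.
Applying both steps to "onlicqplmbxqc": "nlicqplmbxqco", then "ocqxbmlpqciln".
(Check on "skitchen": → "kitchens" → "snehctik" ✓)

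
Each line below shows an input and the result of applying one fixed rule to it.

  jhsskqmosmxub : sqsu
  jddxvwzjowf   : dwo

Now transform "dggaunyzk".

The transformation: keep one character in every 3, starting at position 3 (positions 3rd, 6th, 9th, ...).
Applying that to "dggaunyzk" gives "gnk".

gnk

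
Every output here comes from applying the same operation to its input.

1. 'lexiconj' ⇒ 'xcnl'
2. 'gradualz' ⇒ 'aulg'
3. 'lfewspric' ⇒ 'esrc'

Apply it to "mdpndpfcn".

Rule — move the first character to the end, then keep every other character starting from the second (positions 2nd, 4th, 6th, ...).
Working it through for "mdpndpfcn": intermediate "dpndpfcnm", final "pdfn".
(Check on "lexiconj": → "exiconjl" → "xcnl" ✓)

pdfn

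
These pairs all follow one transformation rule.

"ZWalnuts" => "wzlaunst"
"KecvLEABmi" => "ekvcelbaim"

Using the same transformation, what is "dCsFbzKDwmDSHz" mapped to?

cdfszbdkmwsdzh

Each output is the input with this applied: swap each adjacent pair of characters (1↔2, 3↔4, ...), then convert every letter to lowercase.
Starting from "dCsFbzKDwmDSHz": after the first operation, "CdFszbDKmwSDzH"; after the second, "cdfszbdkmwsdzh".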